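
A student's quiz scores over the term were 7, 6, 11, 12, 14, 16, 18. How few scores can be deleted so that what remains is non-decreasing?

1

Fewest deletions = n − (longest non-decreasing subsequence).
Patience tails:
7 → extends → [7]
6 → replaces 7 → [6]
11 → extends → [6, 11]
12 → extends → [6, 11, 12]
14 → extends → [6, 11, 12, 14]
16 → extends → [6, 11, 12, 14, 16]
18 → extends → [6, 11, 12, 14, 16, 18]
Longest non-decreasing subsequence has length 6, so deletions = 7 − 6 = 1.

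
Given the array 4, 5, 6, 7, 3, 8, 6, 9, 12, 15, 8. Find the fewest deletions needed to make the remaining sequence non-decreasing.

Fewest deletions = n − (longest non-decreasing subsequence).
Patience tails:
4 → extends → [4]
5 → extends → [4, 5]
6 → extends → [4, 5, 6]
7 → extends → [4, 5, 6, 7]
3 → replaces 4 → [3, 5, 6, 7]
8 → extends → [3, 5, 6, 7, 8]
6 → replaces 7 → [3, 5, 6, 6, 8]
9 → extends → [3, 5, 6, 6, 8, 9]
12 → extends → [3, 5, 6, 6, 8, 9, 12]
15 → extends → [3, 5, 6, 6, 8, 9, 12, 15]
8 → replaces 9 → [3, 5, 6, 6, 8, 8, 12, 15]
Longest non-decreasing subsequence has length 8, so deletions = 11 − 8 = 3.

3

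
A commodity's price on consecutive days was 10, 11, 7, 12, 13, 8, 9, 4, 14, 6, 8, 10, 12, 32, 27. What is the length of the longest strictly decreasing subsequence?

3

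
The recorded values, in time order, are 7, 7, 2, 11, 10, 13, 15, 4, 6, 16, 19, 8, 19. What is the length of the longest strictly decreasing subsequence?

3

Let dp[i] be the longest strictly decreasing subsequence ending at i:
i:      1  2  3  4  5  6  7  8  9 10 11 12 13
a[i]:   7  7  2 11 10 13 15  4  6 16 19  8 19
dp:     1  1  2  1  2  1  1  3  3  1  1  3  1
Maximum is 3.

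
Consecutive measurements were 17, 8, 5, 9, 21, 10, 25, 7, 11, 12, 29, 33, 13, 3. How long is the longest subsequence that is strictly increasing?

Track the smallest tail for each achievable length (strict):
17 → extends → [17]
8 → replaces 17 → [8]
5 → replaces 8 → [5]
9 → extends → [5, 9]
21 → extends → [5, 9, 21]
10 → replaces 21 → [5, 9, 10]
25 → extends → [5, 9, 10, 25]
7 → replaces 9 → [5, 7, 10, 25]
11 → replaces 25 → [5, 7, 10, 11]
12 → extends → [5, 7, 10, 11, 12]
29 → extends → [5, 7, 10, 11, 12, 29]
33 → extends → [5, 7, 10, 11, 12, 29, 33]
13 → replaces 29 → [5, 7, 10, 11, 12, 13, 33]
3 → replaces 5 → [3, 7, 10, 11, 12, 13, 33]
Seven tails, so the longest strictly increasing subsequence has length 7 (e.g. 8, 9, 10, 11, 12, 29, 33).

7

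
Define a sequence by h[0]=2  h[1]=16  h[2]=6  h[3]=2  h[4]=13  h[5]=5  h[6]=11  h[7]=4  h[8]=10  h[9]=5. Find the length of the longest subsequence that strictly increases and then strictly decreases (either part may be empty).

6

inc[i] = longest strictly increasing subsequence ending at i; dec[i] = longest strictly decreasing subsequence starting at i:
i:      0  1  2  3  4  5  6  7  8  9
h[i]:   2 16  6  2 13  5 11  4 10  5
inc:    1  2  2  1  3  2  3  2  3  3
dec:    1  5  3  1  4  2  3  1  2  1
Best peak at i=1 (value 16): inc=2, dec=5, length 2+5−1 = 6.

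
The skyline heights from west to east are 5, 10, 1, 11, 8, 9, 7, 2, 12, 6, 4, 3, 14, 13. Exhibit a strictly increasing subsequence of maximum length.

Patience tails give the LIS length; then backtrack through the dp parents:
5 → extends → [5]
10 → extends → [5, 10]
1 → replaces 5 → [1, 10]
11 → extends → [1, 10, 11]
8 → replaces 10 → [1, 8, 11]
9 → replaces 11 → [1, 8, 9]
7 → replaces 8 → [1, 7, 9]
2 → replaces 7 → [1, 2, 9]
12 → extends → [1, 2, 9, 12]
6 → replaces 9 → [1, 2, 6, 12]
4 → replaces 6 → [1, 2, 4, 12]
3 → replaces 4 → [1, 2, 3, 12]
14 → extends → [1, 2, 3, 12, 14]
13 → replaces 14 → [1, 2, 3, 12, 13]
Length 5; one witness is 5, 10, 11, 12, 14.

5, 10, 11, 12, 14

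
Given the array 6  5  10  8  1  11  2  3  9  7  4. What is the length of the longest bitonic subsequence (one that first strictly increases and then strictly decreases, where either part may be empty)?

inc[i] = longest strictly increasing subsequence ending at i; dec[i] = longest strictly decreasing subsequence starting at i:
i:      1  2  3  4  5  6  7  8  9 10 11
a[i]:   6  5 10  8  1 11  2  3  9  7  4
inc:    1  1  2  2  1  3  2  3  4  4  4
dec:    3  2  4  3  1  4  1  1  3  2  1
Best peak at i=6 (value 11): inc=3, dec=4, length 3+4−1 = 6.

6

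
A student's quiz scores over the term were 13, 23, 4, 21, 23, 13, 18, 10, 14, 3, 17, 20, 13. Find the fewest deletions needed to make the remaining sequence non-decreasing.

8

Fewest deletions = n − (longest non-decreasing subsequence).
Patience tails:
13 → extends → [13]
23 → extends → [13, 23]
4 → replaces 13 → [4, 23]
21 → replaces 23 → [4, 21]
23 → extends → [4, 21, 23]
13 → replaces 21 → [4, 13, 23]
18 → replaces 23 → [4, 13, 18]
10 → replaces 13 → [4, 10, 18]
14 → replaces 18 → [4, 10, 14]
3 → replaces 4 → [3, 10, 14]
17 → extends → [3, 10, 14, 17]
20 → extends → [3, 10, 14, 17, 20]
13 → replaces 14 → [3, 10, 13, 17, 20]
Longest non-decreasing subsequence has length 5, so deletions = 13 − 5 = 8.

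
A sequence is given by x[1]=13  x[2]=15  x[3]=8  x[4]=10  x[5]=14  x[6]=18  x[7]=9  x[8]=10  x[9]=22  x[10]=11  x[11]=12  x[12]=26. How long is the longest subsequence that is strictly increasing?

Let dp[i] be the length of the longest such subsequence ending at index i:
i:      1  2  3  4  5  6  7  8  9 10 11 12
x[i]:  13 15  8 10 14 18  9 10 22 11 12 26
dp:     1  2  1  2  3  4  2  3  5  4  5  6
Maximum dp value is 6.

6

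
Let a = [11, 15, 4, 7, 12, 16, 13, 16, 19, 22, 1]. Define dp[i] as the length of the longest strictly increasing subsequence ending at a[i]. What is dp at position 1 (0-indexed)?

dp[i] = 1 + max{dp[j] : j<i, a[j]<a[i]} (or 1 if no such j):
i:      0  1  2  3  4  5  6  7  8  9 10
a[i]:  11 15  4  7 12 16 13 16 19 22  1
dp:     1  2  1  2  3  4  4  5  6  7  1
At index 1 the value is 2.

2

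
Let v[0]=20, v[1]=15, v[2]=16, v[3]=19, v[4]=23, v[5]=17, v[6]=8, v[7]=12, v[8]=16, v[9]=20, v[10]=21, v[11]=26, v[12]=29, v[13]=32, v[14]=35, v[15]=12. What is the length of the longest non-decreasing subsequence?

Track the smallest tail for each achievable length (allowing ties):
20 → extends → [20]
15 → replaces 20 → [15]
16 → extends → [15, 16]
19 → extends → [15, 16, 19]
23 → extends → [15, 16, 19, 23]
17 → replaces 19 → [15, 16, 17, 23]
8 → replaces 15 → [8, 16, 17, 23]
12 → replaces 16 → [8, 12, 17, 23]
16 → replaces 17 → [8, 12, 16, 23]
20 → replaces 23 → [8, 12, 16, 20]
21 → extends → [8, 12, 16, 20, 21]
26 → extends → [8, 12, 16, 20, 21, 26]
29 → extends → [8, 12, 16, 20, 21, 26, 29]
32 → extends → [8, 12, 16, 20, 21, 26, 29, 32]
35 → extends → [8, 12, 16, 20, 21, 26, 29, 32, 35]
12 → replaces 16 → [8, 12, 12, 20, 21, 26, 29, 32, 35]
Nine tails, so the longest non-decreasing subsequence has length 9 (e.g. 15, 16, 19, 20, 21, 26, 29, 32, 35).

9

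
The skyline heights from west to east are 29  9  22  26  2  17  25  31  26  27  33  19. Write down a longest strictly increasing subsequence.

Patience tails give the LIS length; then backtrack through the dp parents:
29 → extends → [29]
9 → replaces 29 → [9]
22 → extends → [9, 22]
26 → extends → [9, 22, 26]
2 → replaces 9 → [2, 22, 26]
17 → replaces 22 → [2, 17, 26]
25 → replaces 26 → [2, 17, 25]
31 → extends → [2, 17, 25, 31]
26 → replaces 31 → [2, 17, 25, 26]
27 → extends → [2, 17, 25, 26, 27]
33 → extends → [2, 17, 25, 26, 27, 33]
19 → replaces 25 → [2, 17, 19, 26, 27, 33]
Length 6; one witness is 9, 22, 25, 26, 27, 33.

9, 22, 25, 26, 27, 33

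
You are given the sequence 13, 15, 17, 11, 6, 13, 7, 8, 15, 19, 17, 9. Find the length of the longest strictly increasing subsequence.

Track the smallest tail for each achievable length (strict):
13 → extends → [13]
15 → extends → [13, 15]
17 → extends → [13, 15, 17]
11 → replaces 13 → [11, 15, 17]
6 → replaces 11 → [6, 15, 17]
13 → replaces 15 → [6, 13, 17]
7 → replaces 13 → [6, 7, 17]
8 → replaces 17 → [6, 7, 8]
15 → extends → [6, 7, 8, 15]
19 → extends → [6, 7, 8, 15, 19]
17 → replaces 19 → [6, 7, 8, 15, 17]
9 → replaces 15 → [6, 7, 8, 9, 17]
Five tails, so the longest strictly increasing subsequence has length 5 (e.g. 6, 7, 8, 15, 19).

5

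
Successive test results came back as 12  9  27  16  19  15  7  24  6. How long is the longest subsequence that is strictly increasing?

4

Let dp[i] be the length of the longest such subsequence ending at index i:
i:      1  2  3  4  5  6  7  8  9
a[i]:  12  9 27 16 19 15  7 24  6
dp:     1  1  2  2  3  2  1  4  1
Maximum dp value is 4.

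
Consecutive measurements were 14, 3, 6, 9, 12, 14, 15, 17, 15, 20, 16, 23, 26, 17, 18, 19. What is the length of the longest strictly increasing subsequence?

10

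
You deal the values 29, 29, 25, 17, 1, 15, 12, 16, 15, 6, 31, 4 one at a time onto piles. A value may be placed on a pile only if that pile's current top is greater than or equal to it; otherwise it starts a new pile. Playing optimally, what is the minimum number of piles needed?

4

The minimum number of non-increasing subsequences covering a sequence equals the length of its longest strictly increasing subsequence.
LIS length is 4 (e.g. 1, 15, 16, 31), so 4 piles are needed.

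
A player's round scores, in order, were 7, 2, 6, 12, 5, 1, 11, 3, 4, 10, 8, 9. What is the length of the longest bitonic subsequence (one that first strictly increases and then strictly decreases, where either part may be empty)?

inc[i] = longest strictly increasing subsequence ending at i; dec[i] = longest strictly decreasing subsequence starting at i:
i:      1  2  3  4  5  6  7  8  9 10 11 12
a[i]:   7  2  6 12  5  1 11  3  4 10  8  9
inc:    1  1  2  3  2  1  3  2  3  4  4  5
dec:    4  2  3  4  2  1  3  1  1  2  1  1
Best peak at i=4 (value 12): inc=3, dec=4, length 3+4−1 = 6.

6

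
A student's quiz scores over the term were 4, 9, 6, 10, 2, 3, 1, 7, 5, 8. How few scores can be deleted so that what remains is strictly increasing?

6

Fewest deletions = n − (longest strictly increasing subsequence).
Patience tails:
4 → extends → [4]
9 → extends → [4, 9]
6 → replaces 9 → [4, 6]
10 → extends → [4, 6, 10]
2 → replaces 4 → [2, 6, 10]
3 → replaces 6 → [2, 3, 10]
1 → replaces 2 → [1, 3, 10]
7 → replaces 10 → [1, 3, 7]
5 → replaces 7 → [1, 3, 5]
8 → extends → [1, 3, 5, 8]
Longest strictly increasing subsequence has length 4, so deletions = 10 − 4 = 6.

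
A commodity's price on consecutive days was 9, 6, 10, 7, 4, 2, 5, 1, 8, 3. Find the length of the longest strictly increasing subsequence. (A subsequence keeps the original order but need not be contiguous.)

3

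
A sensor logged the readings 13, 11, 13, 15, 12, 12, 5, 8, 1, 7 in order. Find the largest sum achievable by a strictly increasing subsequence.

39

Let S[i] be the best sum of a strictly increasing subsequence ending at i:
i:      1  2  3  4  5  6  7  8  9 10
a[i]:  13 11 13 15 12 12  5  8  1  7
S:     13 11 24 39 23 23  5 13  1 12
Maximum is 39 (e.g. 11 + 13 + 15).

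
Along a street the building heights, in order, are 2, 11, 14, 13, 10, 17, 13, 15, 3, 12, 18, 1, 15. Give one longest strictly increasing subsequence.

Patience tails give the LIS length; then backtrack through the dp parents:
2 → extends → [2]
11 → extends → [2, 11]
14 → extends → [2, 11, 14]
13 → replaces 14 → [2, 11, 13]
10 → replaces 11 → [2, 10, 13]
17 → extends → [2, 10, 13, 17]
13 → already a tail → [2, 10, 13, 17]
15 → replaces 17 → [2, 10, 13, 15]
3 → replaces 10 → [2, 3, 13, 15]
12 → replaces 13 → [2, 3, 12, 15]
18 → extends → [2, 3, 12, 15, 18]
1 → replaces 2 → [1, 3, 12, 15, 18]
15 → already a tail → [1, 3, 12, 15, 18]
Length 5; one witness is 2, 11, 14, 17, 18.

2, 11, 14, 17, 18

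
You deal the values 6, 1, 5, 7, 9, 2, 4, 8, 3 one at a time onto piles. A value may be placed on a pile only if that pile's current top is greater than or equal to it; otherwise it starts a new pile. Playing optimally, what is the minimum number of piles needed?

Place each on the leftmost legal pile:
6 → new pile 1 (tops now [6])
1 → pile 1 (tops now [1])
5 → new pile 2 (tops now [1, 5])
7 → new pile 3 (tops now [1, 5, 7])
9 → new pile 4 (tops now [1, 5, 7, 9])
2 → pile 2 (tops now [1, 2, 7, 9])
4 → pile 3 (tops now [1, 2, 4, 9])
8 → pile 4 (tops now [1, 2, 4, 8])
3 → pile 3 (tops now [1, 2, 3, 8])
Four piles.

4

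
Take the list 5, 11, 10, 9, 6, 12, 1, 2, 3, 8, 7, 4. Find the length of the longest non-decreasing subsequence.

Let dp[i] be the length of the longest such subsequence ending at index i:
i:      1  2  3  4  5  6  7  8  9 10 11 12
a[i]:   5 11 10  9  6 12  1  2  3  8  7  4
dp:     1  2  2  2  2  3  1  2  3  4  4  4
Maximum dp value is 4.

4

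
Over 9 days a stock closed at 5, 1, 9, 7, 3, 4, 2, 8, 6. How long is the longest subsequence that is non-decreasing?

Let dp[i] be the length of the longest such subsequence ending at index i:
i:     1 2 3 4 5 6 7 8 9
a[i]:  5 1 9 7 3 4 2 8 6
dp:    1 1 2 2 2 3 2 4 4
Maximum dp value is 4.

4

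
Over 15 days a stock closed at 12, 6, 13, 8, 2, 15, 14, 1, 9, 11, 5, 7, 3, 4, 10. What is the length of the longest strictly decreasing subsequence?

5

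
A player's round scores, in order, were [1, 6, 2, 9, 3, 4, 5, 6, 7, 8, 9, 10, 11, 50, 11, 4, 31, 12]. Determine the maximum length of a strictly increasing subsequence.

Track the smallest tail for each achievable length (strict):
1 → extends → [1]
6 → extends → [1, 6]
2 → replaces 6 → [1, 2]
9 → extends → [1, 2, 9]
3 → replaces 9 → [1, 2, 3]
4 → extends → [1, 2, 3, 4]
5 → extends → [1, 2, 3, 4, 5]
6 → extends → [1, 2, 3, 4, 5, 6]
7 → extends → [1, 2, 3, 4, 5, 6, 7]
8 → extends → [1, 2, 3, 4, 5, 6, 7, 8]
9 → extends → [1, 2, 3, 4, 5, 6, 7, 8, 9]
10 → extends → [1, 2, 3, 4, 5, 6, 7, 8, 9, 10]
11 → extends → [1, 2, 3, 4, 5, 6, 7, 8, 9, 10, 11]
50 → extends → [1, 2, 3, 4, 5, 6, 7, 8, 9, 10, 11, 50]
11 → already a tail → [1, 2, 3, 4, 5, 6, 7, 8, 9, 10, 11, 50]
4 → already a tail → [1, 2, 3, 4, 5, 6, 7, 8, 9, 10, 11, 50]
31 → replaces 50 → [1, 2, 3, 4, 5, 6, 7, 8, 9, 10, 11, 31]
12 → replaces 31 → [1, 2, 3, 4, 5, 6, 7, 8, 9, 10, 11, 12]
Twelve tails, so the longest strictly increasing subsequence has length 12 (e.g. 1, 2, 3, 4, 5, 6, 7, 8, 9, 10, 11, 50).

12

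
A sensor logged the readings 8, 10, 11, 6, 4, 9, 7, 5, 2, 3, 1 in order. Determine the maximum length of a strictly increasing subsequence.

3

Let dp[i] be the length of the longest such subsequence ending at index i:
i:      1  2  3  4  5  6  7  8  9 10 11
a[i]:   8 10 11  6  4  9  7  5  2  3  1
dp:     1  2  3  1  1  2  2  2  1  2  1
Maximum dp value is 3.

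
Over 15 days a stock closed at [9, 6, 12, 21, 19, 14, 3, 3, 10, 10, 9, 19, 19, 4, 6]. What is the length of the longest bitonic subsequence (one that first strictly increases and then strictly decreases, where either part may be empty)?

8

inc[i] = longest strictly increasing subsequence ending at i; dec[i] = longest strictly decreasing subsequence starting at i:
i:      1  2  3  4  5  6  7  8  9 10 11 12 13 14 15
a[i]:   9  6 12 21 19 14  3  3 10 10  9 19 19  4  6
inc:    1  1  2  3  3  3  1  1  2  2  2  4  4  2  3
dec:    3  2  4  6  5  4  1  1  3  3  2  2  2  1  1
Best peak at i=4 (value 21): inc=3, dec=6, length 3+6−1 = 8.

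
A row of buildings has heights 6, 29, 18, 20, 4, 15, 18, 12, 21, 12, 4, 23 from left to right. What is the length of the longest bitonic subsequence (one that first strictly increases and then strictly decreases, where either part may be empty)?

inc[i] = longest strictly increasing subsequence ending at i; dec[i] = longest strictly decreasing subsequence starting at i:
i:      1  2  3  4  5  6  7  8  9 10 11 12
a[i]:   6 29 18 20  4 15 18 12 21 12  4 23
inc:    1  2  2  3  1  2  3  2  4  2  1  5
dec:    2  5  4  4  1  3  3  2  3  2  1  1
Best peak at i=2 (value 29): inc=2, dec=5, length 2+5−1 = 6.

6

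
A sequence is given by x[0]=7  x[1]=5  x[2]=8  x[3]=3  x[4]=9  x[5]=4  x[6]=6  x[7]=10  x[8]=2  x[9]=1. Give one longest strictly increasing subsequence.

Patience tails give the LIS length; then backtrack through the dp parents:
7 → extends → [7]
5 → replaces 7 → [5]
8 → extends → [5, 8]
3 → replaces 5 → [3, 8]
9 → extends → [3, 8, 9]
4 → replaces 8 → [3, 4, 9]
6 → replaces 9 → [3, 4, 6]
10 → extends → [3, 4, 6, 10]
2 → replaces 3 → [2, 4, 6, 10]
1 → replaces 2 → [1, 4, 6, 10]
Length 4; one witness is 7, 8, 9, 10.

7, 8, 9, 10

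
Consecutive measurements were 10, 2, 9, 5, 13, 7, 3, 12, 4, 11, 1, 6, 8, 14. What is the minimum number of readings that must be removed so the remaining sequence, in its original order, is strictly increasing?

Fewest deletions = n − (longest strictly increasing subsequence).
Patience tails:
10 → extends → [10]
2 → replaces 10 → [2]
9 → extends → [2, 9]
5 → replaces 9 → [2, 5]
13 → extends → [2, 5, 13]
7 → replaces 13 → [2, 5, 7]
3 → replaces 5 → [2, 3, 7]
12 → extends → [2, 3, 7, 12]
4 → replaces 7 → [2, 3, 4, 12]
11 → replaces 12 → [2, 3, 4, 11]
1 → replaces 2 → [1, 3, 4, 11]
6 → replaces 11 → [1, 3, 4, 6]
8 → extends → [1, 3, 4, 6, 8]
14 → extends → [1, 3, 4, 6, 8, 14]
Longest strictly increasing subsequence has length 6, so deletions = 14 − 6 = 8.

8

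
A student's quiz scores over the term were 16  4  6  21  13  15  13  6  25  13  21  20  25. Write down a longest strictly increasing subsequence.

4, 6, 13, 15, 21, 25

Patience tails give the LIS length; then backtrack through the dp parents:
16 → extends → [16]
4 → replaces 16 → [4]
6 → extends → [4, 6]
21 → extends → [4, 6, 21]
13 → replaces 21 → [4, 6, 13]
15 → extends → [4, 6, 13, 15]
13 → already a tail → [4, 6, 13, 15]
6 → already a tail → [4, 6, 13, 15]
25 → extends → [4, 6, 13, 15, 25]
13 → already a tail → [4, 6, 13, 15, 25]
21 → replaces 25 → [4, 6, 13, 15, 21]
20 → replaces 21 → [4, 6, 13, 15, 20]
25 → extends → [4, 6, 13, 15, 20, 25]
Length 6; one witness is 4, 6, 13, 15, 21, 25.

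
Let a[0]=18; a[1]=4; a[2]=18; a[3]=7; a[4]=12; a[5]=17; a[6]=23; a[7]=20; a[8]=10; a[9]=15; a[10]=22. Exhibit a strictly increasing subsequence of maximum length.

Patience tails give the LIS length; then backtrack through the dp parents:
18 → extends → [18]
4 → replaces 18 → [4]
18 → extends → [4, 18]
7 → replaces 18 → [4, 7]
12 → extends → [4, 7, 12]
17 → extends → [4, 7, 12, 17]
23 → extends → [4, 7, 12, 17, 23]
20 → replaces 23 → [4, 7, 12, 17, 20]
10 → replaces 12 → [4, 7, 10, 17, 20]
15 → replaces 17 → [4, 7, 10, 15, 20]
22 → extends → [4, 7, 10, 15, 20, 22]
Length 6; one witness is 4, 7, 12, 17, 20, 22.

4, 7, 12, 17, 20, 22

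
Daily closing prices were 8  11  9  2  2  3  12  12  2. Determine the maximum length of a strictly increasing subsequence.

3

Track the smallest tail for each achievable length (strict):
8 → extends → [8]
11 → extends → [8, 11]
9 → replaces 11 → [8, 9]
2 → replaces 8 → [2, 9]
2 → already a tail → [2, 9]
3 → replaces 9 → [2, 3]
12 → extends → [2, 3, 12]
12 → already a tail → [2, 3, 12]
2 → already a tail → [2, 3, 12]
Three tails, so the longest strictly increasing subsequence has length 3 (e.g. 8, 11, 12).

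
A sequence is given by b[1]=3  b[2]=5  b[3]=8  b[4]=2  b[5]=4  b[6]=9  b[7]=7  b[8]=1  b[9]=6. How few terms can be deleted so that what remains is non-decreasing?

5

Fewest deletions = n − (longest non-decreasing subsequence).
Patience tails:
3 → extends → [3]
5 → extends → [3, 5]
8 → extends → [3, 5, 8]
2 → replaces 3 → [2, 5, 8]
4 → replaces 5 → [2, 4, 8]
9 → extends → [2, 4, 8, 9]
7 → replaces 8 → [2, 4, 7, 9]
1 → replaces 2 → [1, 4, 7, 9]
6 → replaces 7 → [1, 4, 6, 9]
Longest non-decreasing subsequence has length 4, so deletions = 9 − 4 = 5.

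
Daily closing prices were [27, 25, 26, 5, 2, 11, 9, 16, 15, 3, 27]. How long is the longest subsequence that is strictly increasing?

Let dp[i] be the length of the longest such subsequence ending at index i:
i:      1  2  3  4  5  6  7  8  9 10 11
a[i]:  27 25 26  5  2 11  9 16 15  3 27
dp:     1  1  2  1  1  2  2  3  3  2  4
Maximum dp value is 4.

4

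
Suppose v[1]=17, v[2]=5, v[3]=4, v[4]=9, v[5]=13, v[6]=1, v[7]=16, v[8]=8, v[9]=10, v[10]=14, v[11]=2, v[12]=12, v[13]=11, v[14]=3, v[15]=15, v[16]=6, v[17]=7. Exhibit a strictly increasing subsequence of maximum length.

Patience tails give the LIS length; then backtrack through the dp parents:
17 → extends → [17]
5 → replaces 17 → [5]
4 → replaces 5 → [4]
9 → extends → [4, 9]
13 → extends → [4, 9, 13]
1 → replaces 4 → [1, 9, 13]
16 → extends → [1, 9, 13, 16]
8 → replaces 9 → [1, 8, 13, 16]
10 → replaces 13 → [1, 8, 10, 16]
14 → replaces 16 → [1, 8, 10, 14]
2 → replaces 8 → [1, 2, 10, 14]
12 → replaces 14 → [1, 2, 10, 12]
11 → replaces 12 → [1, 2, 10, 11]
3 → replaces 10 → [1, 2, 3, 11]
15 → extends → [1, 2, 3, 11, 15]
6 → replaces 11 → [1, 2, 3, 6, 15]
7 → replaces 15 → [1, 2, 3, 6, 7]
Length 5; one witness is 5, 9, 13, 14, 15.

5, 9, 13, 14, 15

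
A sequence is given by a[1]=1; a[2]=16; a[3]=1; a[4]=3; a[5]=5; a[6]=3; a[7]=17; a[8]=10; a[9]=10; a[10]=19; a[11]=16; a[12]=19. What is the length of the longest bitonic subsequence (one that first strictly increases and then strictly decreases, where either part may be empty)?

inc[i] = longest strictly increasing subsequence ending at i; dec[i] = longest strictly decreasing subsequence starting at i:
i:      1  2  3  4  5  6  7  8  9 10 11 12
a[i]:   1 16  1  3  5  3 17 10 10 19 16 19
inc:    1  2  1  2  3  2  4  4  4  5  5  6
dec:    1  3  1  1  2  1  2  1  1  2  1  1
Best peak at i=10 (value 19): inc=5, dec=2, length 5+2−1 = 6.

6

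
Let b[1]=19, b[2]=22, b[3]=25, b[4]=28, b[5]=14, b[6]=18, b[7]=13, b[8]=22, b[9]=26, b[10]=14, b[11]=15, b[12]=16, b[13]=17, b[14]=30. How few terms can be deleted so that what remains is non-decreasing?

Fewest deletions = n − (longest non-decreasing subsequence).
Patience tails:
19 → extends → [19]
22 → extends → [19, 22]
25 → extends → [19, 22, 25]
28 → extends → [19, 22, 25, 28]
14 → replaces 19 → [14, 22, 25, 28]
18 → replaces 22 → [14, 18, 25, 28]
13 → replaces 14 → [13, 18, 25, 28]
22 → replaces 25 → [13, 18, 22, 28]
26 → replaces 28 → [13, 18, 22, 26]
14 → replaces 18 → [13, 14, 22, 26]
15 → replaces 22 → [13, 14, 15, 26]
16 → replaces 26 → [13, 14, 15, 16]
17 → extends → [13, 14, 15, 16, 17]
30 → extends → [13, 14, 15, 16, 17, 30]
Longest non-decreasing subsequence has length 6, so deletions = 14 − 6 = 8.

8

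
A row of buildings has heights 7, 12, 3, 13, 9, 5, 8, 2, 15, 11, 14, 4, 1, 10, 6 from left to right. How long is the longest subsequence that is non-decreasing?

5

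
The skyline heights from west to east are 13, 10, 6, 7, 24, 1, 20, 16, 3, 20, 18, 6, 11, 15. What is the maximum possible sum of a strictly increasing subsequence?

Let S[i] be the best sum of a strictly increasing subsequence ending at i:
i:      1  2  3  4  5  6  7  8  9 10 11 12 13 14
a[i]:  13 10  6  7 24  1 20 16  3 20 18  6 11 15
S:     13 10  6 13 37  1 33 29  4 49 47 10 24 39
Maximum is 49 (e.g. 6 + 7 + 16 + 20).

49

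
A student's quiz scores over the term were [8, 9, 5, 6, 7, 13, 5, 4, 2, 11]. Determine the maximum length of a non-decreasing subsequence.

4

Let dp[i] be the length of the longest such subsequence ending at index i:
i:      1  2  3  4  5  6  7  8  9 10
a[i]:   8  9  5  6  7 13  5  4  2 11
dp:     1  2  1  2  3  4  2  1  1  4
Maximum dp value is 4.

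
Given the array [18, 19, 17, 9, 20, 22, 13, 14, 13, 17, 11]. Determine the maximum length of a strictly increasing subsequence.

4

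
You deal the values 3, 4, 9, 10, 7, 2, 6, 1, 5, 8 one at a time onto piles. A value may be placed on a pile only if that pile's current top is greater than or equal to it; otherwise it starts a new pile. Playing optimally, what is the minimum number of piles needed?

4

Place each on the leftmost legal pile:
3 → new pile 1 (tops now [3])
4 → new pile 2 (tops now [3, 4])
9 → new pile 3 (tops now [3, 4, 9])
10 → new pile 4 (tops now [3, 4, 9, 10])
7 → pile 3 (tops now [3, 4, 7, 10])
2 → pile 1 (tops now [2, 4, 7, 10])
6 → pile 3 (tops now [2, 4, 6, 10])
1 → pile 1 (tops now [1, 4, 6, 10])
5 → pile 3 (tops now [1, 4, 5, 10])
8 → pile 4 (tops now [1, 4, 5, 8])
Four piles.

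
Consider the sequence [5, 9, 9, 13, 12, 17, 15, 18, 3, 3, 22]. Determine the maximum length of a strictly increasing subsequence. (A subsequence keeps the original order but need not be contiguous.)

Let dp[i] be the length of the longest such subsequence ending at index i:
i:      1  2  3  4  5  6  7  8  9 10 11
a[i]:   5  9  9 13 12 17 15 18  3  3 22
dp:     1  2  2  3  3  4  4  5  1  1  6
Maximum dp value is 6.

6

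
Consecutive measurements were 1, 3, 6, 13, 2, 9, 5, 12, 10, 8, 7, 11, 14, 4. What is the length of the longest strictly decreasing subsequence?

6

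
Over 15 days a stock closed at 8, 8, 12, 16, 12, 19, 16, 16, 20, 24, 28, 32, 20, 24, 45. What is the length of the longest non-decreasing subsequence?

11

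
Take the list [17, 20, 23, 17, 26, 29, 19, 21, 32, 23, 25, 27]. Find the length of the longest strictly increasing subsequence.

6

Let dp[i] be the length of the longest such subsequence ending at index i:
i:      1  2  3  4  5  6  7  8  9 10 11 12
a[i]:  17 20 23 17 26 29 19 21 32 23 25 27
dp:     1  2  3  1  4  5  2  3  6  4  5  6
Maximum dp value is 6.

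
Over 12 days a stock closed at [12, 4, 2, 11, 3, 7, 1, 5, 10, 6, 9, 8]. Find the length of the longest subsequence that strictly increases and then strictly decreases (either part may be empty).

inc[i] = longest strictly increasing subsequence ending at i; dec[i] = longest strictly decreasing subsequence starting at i:
i:      1  2  3  4  5  6  7  8  9 10 11 12
a[i]:  12  4  2 11  3  7  1  5 10  6  9  8
inc:    1  1  1  2  2  3  1  3  4  4  5  5
dec:    5  3  2  4  2  2  1  1  3  1  2  1
Best peak at i=9 (value 10): inc=4, dec=3, length 4+3−1 = 6.

6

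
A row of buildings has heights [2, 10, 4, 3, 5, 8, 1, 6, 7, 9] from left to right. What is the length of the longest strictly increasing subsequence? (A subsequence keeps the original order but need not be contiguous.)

6

Track the smallest tail for each achievable length (strict):
2 → extends → [2]
10 → extends → [2, 10]
4 → replaces 10 → [2, 4]
3 → replaces 4 → [2, 3]
5 → extends → [2, 3, 5]
8 → extends → [2, 3, 5, 8]
1 → replaces 2 → [1, 3, 5, 8]
6 → replaces 8 → [1, 3, 5, 6]
7 → extends → [1, 3, 5, 6, 7]
9 → extends → [1, 3, 5, 6, 7, 9]
Six tails, so the longest strictly increasing subsequence has length 6 (e.g. 2, 4, 5, 6, 7, 9).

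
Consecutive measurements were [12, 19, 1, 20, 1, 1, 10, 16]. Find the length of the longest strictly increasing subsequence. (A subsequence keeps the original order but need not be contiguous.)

3

Track the smallest tail for each achievable length (strict):
12 → extends → [12]
19 → extends → [12, 19]
1 → replaces 12 → [1, 19]
20 → extends → [1, 19, 20]
1 → already a tail → [1, 19, 20]
1 → already a tail → [1, 19, 20]
10 → replaces 19 → [1, 10, 20]
16 → replaces 20 → [1, 10, 16]
Three tails, so the longest strictly increasing subsequence has length 3 (e.g. 12, 19, 20).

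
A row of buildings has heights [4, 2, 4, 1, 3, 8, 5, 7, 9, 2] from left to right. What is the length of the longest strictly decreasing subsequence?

3

Negate each value so 'decreasing' becomes 'increasing', then run patience tails on the negated sequence:
-4 → extends → [-4]
-2 → extends → [-4, -2]
-4 → already a tail → [-4, -2]
-1 → extends → [-4, -2, -1]
-3 → replaces -2 → [-4, -3, -1]
-8 → replaces -4 → [-8, -3, -1]
-5 → replaces -3 → [-8, -5, -1]
-7 → replaces -5 → [-8, -7, -1]
-9 → replaces -8 → [-9, -7, -1]
-2 → replaces -1 → [-9, -7, -2]
Three tails, so the longest strictly decreasing subsequence of the original has length 3.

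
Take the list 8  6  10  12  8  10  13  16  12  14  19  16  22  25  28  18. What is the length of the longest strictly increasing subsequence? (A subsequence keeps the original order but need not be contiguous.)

9

Let dp[i] be the length of the longest such subsequence ending at index i:
i:      1  2  3  4  5  6  7  8  9 10 11 12 13 14 15 16
a[i]:   8  6 10 12  8 10 13 16 12 14 19 16 22 25 28 18
dp:     1  1  2  3  2  3  4  5  4  5  6  6  7  8  9  7
Maximum dp value is 9.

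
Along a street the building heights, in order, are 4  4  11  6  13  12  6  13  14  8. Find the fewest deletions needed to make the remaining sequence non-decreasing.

Fewest deletions = n − (longest non-decreasing subsequence).
Patience tails:
4 → extends → [4]
4 → extends → [4, 4]
11 → extends → [4, 4, 11]
6 → replaces 11 → [4, 4, 6]
13 → extends → [4, 4, 6, 13]
12 → replaces 13 → [4, 4, 6, 12]
6 → replaces 12 → [4, 4, 6, 6]
13 → extends → [4, 4, 6, 6, 13]
14 → extends → [4, 4, 6, 6, 13, 14]
8 → replaces 13 → [4, 4, 6, 6, 8, 14]
Longest non-decreasing subsequence has length 6, so deletions = 10 − 6 = 4.

4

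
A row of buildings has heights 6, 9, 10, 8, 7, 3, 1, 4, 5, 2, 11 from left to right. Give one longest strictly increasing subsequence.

6, 9, 10, 11

Patience tails give the LIS length; then backtrack through the dp parents:
6 → extends → [6]
9 → extends → [6, 9]
10 → extends → [6, 9, 10]
8 → replaces 9 → [6, 8, 10]
7 → replaces 8 → [6, 7, 10]
3 → replaces 6 → [3, 7, 10]
1 → replaces 3 → [1, 7, 10]
4 → replaces 7 → [1, 4, 10]
5 → replaces 10 → [1, 4, 5]
2 → replaces 4 → [1, 2, 5]
11 → extends → [1, 2, 5, 11]
Length 4; one witness is 6, 9, 10, 11.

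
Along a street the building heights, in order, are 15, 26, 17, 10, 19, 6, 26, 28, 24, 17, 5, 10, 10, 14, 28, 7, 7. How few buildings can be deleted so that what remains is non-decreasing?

Fewest deletions = n − (longest non-decreasing subsequence).
i:      1  2  3  4  5  6  7  8  9 10 11 12 13 14 15 16 17
a[i]:  15 26 17 10 19  6 26 28 24 17  5 10 10 14 28  7  7
dp:     1  2  2  1  3  1  4  5  4  3  1  2  3  4  6  2  3
max dp = 6, so deletions = 17 − 6 = 11.

11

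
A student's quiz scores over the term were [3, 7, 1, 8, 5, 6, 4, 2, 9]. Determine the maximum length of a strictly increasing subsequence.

Track the smallest tail for each achievable length (strict):
3 → extends → [3]
7 → extends → [3, 7]
1 → replaces 3 → [1, 7]
8 → extends → [1, 7, 8]
5 → replaces 7 → [1, 5, 8]
6 → replaces 8 → [1, 5, 6]
4 → replaces 5 → [1, 4, 6]
2 → replaces 4 → [1, 2, 6]
9 → extends → [1, 2, 6, 9]
Four tails, so the longest strictly increasing subsequence has length 4 (e.g. 3, 7, 8, 9).

4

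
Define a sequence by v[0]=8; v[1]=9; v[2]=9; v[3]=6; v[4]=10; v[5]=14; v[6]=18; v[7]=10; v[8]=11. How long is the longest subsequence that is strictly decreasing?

2

Negate each value so 'decreasing' becomes 'increasing', then run patience tails on the negated sequence:
-8 → extends → [-8]
-9 → replaces -8 → [-9]
-9 → already a tail → [-9]
-6 → extends → [-9, -6]
-10 → replaces -9 → [-10, -6]
-14 → replaces -10 → [-14, -6]
-18 → replaces -14 → [-18, -6]
-10 → replaces -6 → [-18, -10]
-11 → replaces -10 → [-18, -11]
Two tails, so the longest strictly decreasing subsequence of the original has length 2.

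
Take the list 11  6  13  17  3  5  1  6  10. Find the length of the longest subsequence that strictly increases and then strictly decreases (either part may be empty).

inc[i] = longest strictly increasing subsequence ending at i; dec[i] = longest strictly decreasing subsequence starting at i:
i:      1  2  3  4  5  6  7  8  9
a[i]:  11  6 13 17  3  5  1  6 10
inc:    1  1  2  3  1  2  1  3  4
dec:    4  3  3  3  2  2  1  1  1
Best peak at i=4 (value 17): inc=3, dec=3, length 3+3−1 = 5.

5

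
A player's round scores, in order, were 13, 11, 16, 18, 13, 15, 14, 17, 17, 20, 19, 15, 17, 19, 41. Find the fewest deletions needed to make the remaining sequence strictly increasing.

Fewest deletions = n − (longest strictly increasing subsequence).
Patience tails:
13 → extends → [13]
11 → replaces 13 → [11]
16 → extends → [11, 16]
18 → extends → [11, 16, 18]
13 → replaces 16 → [11, 13, 18]
15 → replaces 18 → [11, 13, 15]
14 → replaces 15 → [11, 13, 14]
17 → extends → [11, 13, 14, 17]
17 → already a tail → [11, 13, 14, 17]
20 → extends → [11, 13, 14, 17, 20]
19 → replaces 20 → [11, 13, 14, 17, 19]
15 → replaces 17 → [11, 13, 14, 15, 19]
17 → replaces 19 → [11, 13, 14, 15, 17]
19 → extends → [11, 13, 14, 15, 17, 19]
41 → extends → [11, 13, 14, 15, 17, 19, 41]
Longest strictly increasing subsequence has length 7, so deletions = 15 − 7 = 8.

8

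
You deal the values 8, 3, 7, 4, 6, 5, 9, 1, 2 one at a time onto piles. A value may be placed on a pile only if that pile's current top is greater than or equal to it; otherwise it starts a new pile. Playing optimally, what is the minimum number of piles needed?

Place each on the leftmost legal pile:
8 → new pile 1 (tops now [8])
3 → pile 1 (tops now [3])
7 → new pile 2 (tops now [3, 7])
4 → pile 2 (tops now [3, 4])
6 → new pile 3 (tops now [3, 4, 6])
5 → pile 3 (tops now [3, 4, 5])
9 → new pile 4 (tops now [3, 4, 5, 9])
1 → pile 1 (tops now [1, 4, 5, 9])
2 → pile 2 (tops now [1, 2, 5, 9])
Four piles.

4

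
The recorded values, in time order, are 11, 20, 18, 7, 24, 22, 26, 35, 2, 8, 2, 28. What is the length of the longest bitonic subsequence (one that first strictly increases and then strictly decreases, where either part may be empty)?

inc[i] = longest strictly increasing subsequence ending at i; dec[i] = longest strictly decreasing subsequence starting at i:
i:      1  2  3  4  5  6  7  8  9 10 11 12
a[i]:  11 20 18  7 24 22 26 35  2  8  2 28
inc:    1  2  2  1  3  3  4  5  1  2  1  5
dec:    3  4  3  2  4  3  3  3  1  2  1  1
Best peak at i=8 (value 35): inc=5, dec=3, length 5+3−1 = 7.

7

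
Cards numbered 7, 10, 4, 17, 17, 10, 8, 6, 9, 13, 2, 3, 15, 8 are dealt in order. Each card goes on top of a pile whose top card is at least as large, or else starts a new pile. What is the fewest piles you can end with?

Place each on the leftmost legal pile:
7 → new pile 1 (tops now [7])
10 → new pile 2 (tops now [7, 10])
4 → pile 1 (tops now [4, 10])
17 → new pile 3 (tops now [4, 10, 17])
17 → pile 3 (tops now [4, 10, 17])
10 → pile 2 (tops now [4, 10, 17])
8 → pile 2 (tops now [4, 8, 17])
6 → pile 2 (tops now [4, 6, 17])
9 → pile 3 (tops now [4, 6, 9])
13 → new pile 4 (tops now [4, 6, 9, 13])
2 → pile 1 (tops now [2, 6, 9, 13])
3 → pile 2 (tops now [2, 3, 9, 13])
15 → new pile 5 (tops now [2, 3, 9, 13, 15])
8 → pile 3 (tops now [2, 3, 8, 13, 15])
Five piles.

5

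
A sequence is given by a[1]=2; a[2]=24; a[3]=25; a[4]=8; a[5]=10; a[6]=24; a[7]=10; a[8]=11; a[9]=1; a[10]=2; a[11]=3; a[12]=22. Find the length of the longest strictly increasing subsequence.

Let dp[i] be the length of the longest such subsequence ending at index i:
i:      1  2  3  4  5  6  7  8  9 10 11 12
a[i]:   2 24 25  8 10 24 10 11  1  2  3 22
dp:     1  2  3  2  3  4  3  4  1  2  3  5
Maximum dp value is 5.

5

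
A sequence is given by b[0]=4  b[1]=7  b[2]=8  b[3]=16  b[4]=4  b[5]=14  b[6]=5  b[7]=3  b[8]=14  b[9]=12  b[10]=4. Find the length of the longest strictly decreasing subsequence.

Negate each value so 'decreasing' becomes 'increasing', then run patience tails on the negated sequence:
-4 → extends → [-4]
-7 → replaces -4 → [-7]
-8 → replaces -7 → [-8]
-16 → replaces -8 → [-16]
-4 → extends → [-16, -4]
-14 → replaces -4 → [-16, -14]
-5 → extends → [-16, -14, -5]
-3 → extends → [-16, -14, -5, -3]
-14 → already a tail → [-16, -14, -5, -3]
-12 → replaces -5 → [-16, -14, -12, -3]
-4 → replaces -3 → [-16, -14, -12, -4]
Four tails, so the longest strictly decreasing subsequence of the original has length 4.

4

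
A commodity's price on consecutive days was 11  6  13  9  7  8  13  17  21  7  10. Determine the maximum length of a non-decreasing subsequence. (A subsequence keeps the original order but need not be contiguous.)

6

Let dp[i] be the length of the longest such subsequence ending at index i:
i:      1  2  3  4  5  6  7  8  9 10 11
a[i]:  11  6 13  9  7  8 13 17 21  7 10
dp:     1  1  2  2  2  3  4  5  6  3  4
Maximum dp value is 6.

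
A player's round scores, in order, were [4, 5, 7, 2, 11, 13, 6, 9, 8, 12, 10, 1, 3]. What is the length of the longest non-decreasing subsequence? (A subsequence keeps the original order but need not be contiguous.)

Track the smallest tail for each achievable length (allowing ties):
4 → extends → [4]
5 → extends → [4, 5]
7 → extends → [4, 5, 7]
2 → replaces 4 → [2, 5, 7]
11 → extends → [2, 5, 7, 11]
13 → extends → [2, 5, 7, 11, 13]
6 → replaces 7 → [2, 5, 6, 11, 13]
9 → replaces 11 → [2, 5, 6, 9, 13]
8 → replaces 9 → [2, 5, 6, 8, 13]
12 → replaces 13 → [2, 5, 6, 8, 12]
10 → replaces 12 → [2, 5, 6, 8, 10]
1 → replaces 2 → [1, 5, 6, 8, 10]
3 → replaces 5 → [1, 3, 6, 8, 10]
Five tails, so the longest non-decreasing subsequence has length 5 (e.g. 4, 5, 7, 11, 13).

5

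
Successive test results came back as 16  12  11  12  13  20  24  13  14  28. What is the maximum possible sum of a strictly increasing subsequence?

Let S[i] be the best sum of a strictly increasing subsequence ending at i:
i:       1   2   3   4   5   6   7   8   9  10
a[i]:   16  12  11  12  13  20  24  13  14  28
S:      16  12  11  23  36  56  80  36  50 108
Maximum is 108 (e.g. 11 + 12 + 13 + 20 + 24 + 28).

108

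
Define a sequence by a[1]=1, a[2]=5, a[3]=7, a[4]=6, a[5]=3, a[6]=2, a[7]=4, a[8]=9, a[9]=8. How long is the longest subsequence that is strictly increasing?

Let dp[i] be the length of the longest such subsequence ending at index i:
i:     1 2 3 4 5 6 7 8 9
a[i]:  1 5 7 6 3 2 4 9 8
dp:    1 2 3 3 2 2 3 4 4
Maximum dp value is 4.

4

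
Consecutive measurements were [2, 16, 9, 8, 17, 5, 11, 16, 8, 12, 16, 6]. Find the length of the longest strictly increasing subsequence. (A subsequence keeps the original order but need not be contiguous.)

Track the smallest tail for each achievable length (strict):
2 → extends → [2]
16 → extends → [2, 16]
9 → replaces 16 → [2, 9]
8 → replaces 9 → [2, 8]
17 → extends → [2, 8, 17]
5 → replaces 8 → [2, 5, 17]
11 → replaces 17 → [2, 5, 11]
16 → extends → [2, 5, 11, 16]
8 → replaces 11 → [2, 5, 8, 16]
12 → replaces 16 → [2, 5, 8, 12]
16 → extends → [2, 5, 8, 12, 16]
6 → replaces 8 → [2, 5, 6, 12, 16]
Five tails, so the longest strictly increasing subsequence has length 5 (e.g. 2, 9, 11, 12, 16).

5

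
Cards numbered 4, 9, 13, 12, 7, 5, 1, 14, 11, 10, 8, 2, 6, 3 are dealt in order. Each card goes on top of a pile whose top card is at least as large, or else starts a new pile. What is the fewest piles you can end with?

4

The minimum number of non-increasing subsequences covering a sequence equals the length of its longest strictly increasing subsequence.
LIS length is 4 (e.g. 4, 9, 13, 14), so 4 piles are needed.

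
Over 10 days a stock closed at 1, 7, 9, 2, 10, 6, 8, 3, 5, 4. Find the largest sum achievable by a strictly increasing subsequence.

Let S[i] be the best sum of a strictly increasing subsequence ending at i:
i:      1  2  3  4  5  6  7  8  9 10
a[i]:   1  7  9  2 10  6  8  3  5  4
S:      1  8 17  3 27  9 17  6 11 10
Maximum is 27 (e.g. 1 + 7 + 9 + 10).

27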